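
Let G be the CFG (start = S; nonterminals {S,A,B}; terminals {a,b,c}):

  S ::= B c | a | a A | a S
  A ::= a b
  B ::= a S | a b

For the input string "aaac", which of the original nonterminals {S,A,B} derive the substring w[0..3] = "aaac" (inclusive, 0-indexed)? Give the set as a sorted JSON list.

CNF form of G:
  S -> B T2 | T0 A | T0 S | a
  A -> T0 T1
  B -> T0 S | T0 T1
  T0 -> a
  T1 -> b
  T2 -> c

Fill CYK table bottom-up (cells [i..j] with 0 ≤ i ≤ j ≤ 3 only):
  [0..0]={S,T0}  "a"  orig:{S}
  [1..1]={S,T0}  "a"  orig:{S}
  [2..2]={S,T0}  "a"  orig:{S}
  [3..3]={T2}  "c"  orig:{}
  [0..1]={B,S}  "aa"
  [1..2]={B,S}  "aa"
  [2..3]=∅  "ac"
  [0..2]={B,S}  "aaa"
  [1..3]={S}  "aac"
  [0..3]={B,S}  "aaac"

Original NTs in T[0,3] deriving "aaac": ["B", "S"]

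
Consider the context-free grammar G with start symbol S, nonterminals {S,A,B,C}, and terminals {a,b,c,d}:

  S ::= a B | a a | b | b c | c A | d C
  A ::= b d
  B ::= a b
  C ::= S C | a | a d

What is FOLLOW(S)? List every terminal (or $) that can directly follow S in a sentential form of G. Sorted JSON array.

FIRST iteration:
iter 1:
  A via A→b d: +{b}
  B via B→a b: +{a}
  C via C→a: +{a}
  S via S→a B: +{a}
  S via S→b: +{b}
  S via S→c A: +{c}
  S via S→d C: +{d}
  FIRST[S]={a,b,c,d}  FIRST[A]={b}  FIRST[B]={a}  FIRST[C]={a}
iter 2:
  C via C→S C: +{b,c,d}
  FIRST[S]={a,b,c,d}  FIRST[A]={b}  FIRST[B]={a}  FIRST[C]={a,b,c,d}
iter 3: done
  FIRST[S]={a,b,c,d}  FIRST[A]={b}  FIRST[B]={a}  FIRST[C]={a,b,c,d}

FOLLOW iteration:
seed FOLLOW(S) with $
pass 1:
  C→S C: FOLLOW(S) ⊇ FIRST(C) = {a,b,c,d}; new: +{a,b,c,d}
  S→a B: FOLLOW(B) ⊇ FOLLOW(S) ⊇ {$,a,b,c,d}; new: +{$,a,b,c,d}
  S→c A: FOLLOW(A) ⊇ FOLLOW(S) ⊇ {$,a,b,c,d}; new: +{$,a,b,c,d}
  S→d C: FOLLOW(C) ⊇ FOLLOW(S) ⊇ {$,a,b,c,d}; new: +{$,a,b,c,d}
  FOLLOW(S)={$,a,b,c,d}  FOLLOW(A)={$,a,b,c,d}  FOLLOW(B)={$,a,b,c,d}  FOLLOW(C)={$,a,b,c,d}
pass 2: (stable)
  FOLLOW(S)={$,a,b,c,d}  FOLLOW(A)={$,a,b,c,d}  FOLLOW(B)={$,a,b,c,d}  FOLLOW(C)={$,a,b,c,d}

FOLLOW(S) = ["$", "a", "b", "c", "d"]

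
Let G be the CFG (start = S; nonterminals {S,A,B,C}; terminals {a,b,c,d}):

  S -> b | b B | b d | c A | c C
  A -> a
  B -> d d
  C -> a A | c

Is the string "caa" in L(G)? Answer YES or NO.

CNF form of G:
  S -> T2 B | T2 T0 | T3 A | T3 C | b
  A -> a
  B -> T0 T0
  C -> T1 A | c
  T0 -> d
  T1 -> a
  T2 -> b
  T3 -> c

CYK fill:
  T[0,0] 'c' = {C,T3}  orig:{C}
  T[1,1] 'a' = {A,T1}  orig:{A}
  T[2,2] 'a' = {A,T1}  orig:{A}
  T[0,1] 'ca' = {S}
  T[1,2] 'aa' = {C}
  T[0,2] 'caa' = {S}

S ∈ T[0,2] ⇒ YES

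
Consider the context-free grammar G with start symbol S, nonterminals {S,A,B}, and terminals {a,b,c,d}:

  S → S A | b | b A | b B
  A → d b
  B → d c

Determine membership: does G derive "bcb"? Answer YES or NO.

Convert to CNF:
  S -> S A | T1 A | T1 B | b
  A -> T0 T1
  B -> T0 T2
  T0 -> d
  T1 -> b
  T2 -> c

CYK table (by increasing span):
  [0..0]={S,T1}  "b"  orig:{S}
  [1..1]={T2}  "c"  orig:{}
  [2..2]={S,T1}  "b"  orig:{S}
  [0..1]=∅  "bc"
  [1..2]=∅  "cb"
  [0..2]=∅  "bcb"

S ∉ T[0,2] ⇒ NO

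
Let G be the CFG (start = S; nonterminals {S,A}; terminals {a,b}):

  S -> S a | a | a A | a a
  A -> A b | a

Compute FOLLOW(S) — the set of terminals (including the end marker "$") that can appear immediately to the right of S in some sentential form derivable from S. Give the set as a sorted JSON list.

Compute FIRST by fixpoint:
[1]
  A via A→a: +{a}
  S via S→a: +{a}
  S: {a}  A: {a}
[2] (no change)
  S: {a}  A: {a}

FOLLOW sets:
FOLLOW(S) := {$}
[1]
  A→A b: FOLLOW(A) ⊇ FIRST(b) = {b}; new: +{b}
  S→S a: FOLLOW(S) ⊇ FIRST(a) = {a}; new: +{a}
  S→a A: FOLLOW(A) ⊇ FOLLOW(S) ⊇ {$,a}; new: +{$,a}
  FOLLOW(S)={$,a}  FOLLOW(A)={$,a,b}
[2] done
  FOLLOW(S)={$,a}  FOLLOW(A)={$,a,b}

FOLLOW(S) = ["$", "a"]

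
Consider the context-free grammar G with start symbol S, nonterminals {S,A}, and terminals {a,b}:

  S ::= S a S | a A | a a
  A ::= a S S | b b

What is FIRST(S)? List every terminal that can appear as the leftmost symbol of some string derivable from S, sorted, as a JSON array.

FIRST iteration:
iter 1:
  A via A→a S S: +{a}
  A via A→b b: +{b}
  S via S→a A: +{a}
  FIRST[S]={a}  FIRST[A]={a,b}
iter 2: (stable)
  FIRST[S]={a}  FIRST[A]={a,b}

FIRST(S) = ["a"]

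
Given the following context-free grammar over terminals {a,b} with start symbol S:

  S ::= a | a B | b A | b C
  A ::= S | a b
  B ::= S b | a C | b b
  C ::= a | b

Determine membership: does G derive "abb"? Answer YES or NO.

Convert to CNF:
  S -> T0 B | T1 A | T1 C | a
  A -> T0 B | T0 T1 | T1 A | T1 C | a
  B -> S T1 | T0 C | T1 T1
  C -> a | b
  T0 -> a
  T1 -> b

CYK table (by increasing span):
  cell(0,0) a: {A,C,S,T0}  orig:{A,C,S}
  cell(1,1) b: {C,T1}  orig:{C}
  cell(2,2) b: {C,T1}  orig:{C}
  cell(0,1) ab: {A,B}
  cell(1,2) bb: {A,B,S}
  cell(0,2) abb: {A,S}

S ∈ T[0,2] ⇒ YES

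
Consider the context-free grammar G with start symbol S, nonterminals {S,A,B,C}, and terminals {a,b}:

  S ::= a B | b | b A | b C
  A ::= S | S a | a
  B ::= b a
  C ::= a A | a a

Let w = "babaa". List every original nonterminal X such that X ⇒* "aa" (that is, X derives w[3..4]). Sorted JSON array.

Convert to CNF:
  S -> T0 B | T1 A | T1 C | b
  A -> S T0 | T0 B | T1 A | T1 C | a | b
  B -> T1 T0
  C -> T0 A | T0 T0
  T0 -> a
  T1 -> b

CYK fill, restricted to cells inside w[3..4]:
  T[3,3] 'a' = {A,T0}  orig:{A}
  T[4,4] 'a' = {A,T0}  orig:{A}
  T[3,4] 'aa' = {C}

Original NTs in T[3,4] deriving "aa": ["C"]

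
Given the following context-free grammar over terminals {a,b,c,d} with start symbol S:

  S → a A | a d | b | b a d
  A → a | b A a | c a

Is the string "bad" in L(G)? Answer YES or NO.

CNF form of G:
  S -> T0 X5 | T1 A | T1 T3 | b
  A -> T0 X4 | T2 T1 | a
  T0 -> b
  T1 -> a
  T2 -> c
  T3 -> d
  X4 -> A T1
  X5 -> T1 T3

CYK table (by increasing span):
  T[0,0] 'b' = {S,T0}  orig:{S}
  T[1,1] 'a' = {A,T1}  orig:{A}
  T[2,2] 'd' = {T3}  orig:{}
  T[0,1] 'ba' = ∅
  T[1,2] 'ad' = {S,X5}  orig:{S}
  T[0,2] 'bad' = {S}

S ∈ T[0,2] ⇒ YES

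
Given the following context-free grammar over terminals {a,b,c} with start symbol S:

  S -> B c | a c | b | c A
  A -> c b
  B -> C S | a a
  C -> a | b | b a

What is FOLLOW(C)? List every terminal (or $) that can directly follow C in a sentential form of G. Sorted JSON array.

FIRST sets, iterate to fixpoint:
iter 1:
  A via A→c b: +{c}
  B via B→a a: +{a}
  C via C→a: +{a}
  C via C→b: +{b}
  S via S→B c: +{a}
  S via S→b: +{b}
  S via S→c A: +{c}
  FIRST(S)={a,b,c}  FIRST(A)={c}  FIRST(B)={a}  FIRST(C)={a,b}
iter 2:
  B via B→C S: +{b}
  FIRST(S)={a,b,c}  FIRST(A)={c}  FIRST(B)={a,b}  FIRST(C)={a,b}
iter 3: (stable)
  FIRST(S)={a,b,c}  FIRST(A)={c}  FIRST(B)={a,b}  FIRST(C)={a,b}

FOLLOW sets:
FOLLOW(S) := {$}
iter 1:
  B→C S: FOLLOW(C) ⊇ FIRST(S) = {a,b,c}; new: +{a,b,c}
  S→B c: FOLLOW(B) ⊇ FIRST(c) = {c}; new: +{c}
  S→c A: FOLLOW(A) ⊇ FOLLOW(S) ⊇ {$}; new: +{$}
  S: {$}  A: {$}  B: {c}  C: {a,b,c}
iter 2:
  B→C S: FOLLOW(S) ⊇ FOLLOW(B) ⊇ {c}; new: +{c}
  S→c A: FOLLOW(A) ⊇ FOLLOW(S) ⊇ {$,c}; new: +{c}
  S: {$,c}  A: {$,c}  B: {c}  C: {a,b,c}
iter 3: — fixpoint
  S: {$,c}  A: {$,c}  B: {c}  C: {a,b,c}

FOLLOW(C) = ["a", "b", "c"]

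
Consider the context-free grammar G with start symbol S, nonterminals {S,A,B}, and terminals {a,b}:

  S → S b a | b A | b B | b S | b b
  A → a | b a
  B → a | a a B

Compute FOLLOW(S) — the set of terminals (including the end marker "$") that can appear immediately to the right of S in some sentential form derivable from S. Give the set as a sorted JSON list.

FIRST sets, iterate to fixpoint:
pass 1:
  A via A→a: +{a}
  A via A→b a: +{b}
  B via B→a: +{a}
  S via S→b A: +{b}
  FIRST[S]={b}  FIRST[A]={a,b}  FIRST[B]={a}
pass 2: (no change)
  FIRST[S]={b}  FIRST[A]={a,b}  FIRST[B]={a}

Compute FOLLOW by fixpoint:
FOLLOW(S) := {$}
iter 1:
  S→S b a: FOLLOW(S) ⊇ FIRST(b) = {b}; new: +{b}
  S→b A: FOLLOW(A) ⊇ FOLLOW(S) ⊇ {$,b}; new: +{$,b}
  S→b B: FOLLOW(B) ⊇ FOLLOW(S) ⊇ {$,b}; new: +{$,b}
  S: {$,b}  A: {$,b}  B: {$,b}
iter 2: done
  S: {$,b}  A: {$,b}  B: {$,b}

FOLLOW(S) = ["$", "b"]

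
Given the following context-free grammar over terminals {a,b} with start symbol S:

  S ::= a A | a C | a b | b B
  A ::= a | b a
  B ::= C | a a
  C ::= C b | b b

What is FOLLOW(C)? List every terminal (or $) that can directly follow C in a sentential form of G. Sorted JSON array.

FIRST sets, iterate to fixpoint:
pass 1:
  A via A→a: +{a}
  A via A→b a: +{b}
  B via B→a a: +{a}
  C via C→b b: +{b}
  S via S→a A: +{a}
  S via S→b B: +{b}
  FIRST[S]={a,b}  FIRST[A]={a,b}  FIRST[B]={a}  FIRST[C]={b}
pass 2:
  B via B→C: +{b}
  FIRST[S]={a,b}  FIRST[A]={a,b}  FIRST[B]={a,b}  FIRST[C]={b}
pass 3: done
  FIRST[S]={a,b}  FIRST[A]={a,b}  FIRST[B]={a,b}  FIRST[C]={b}

FOLLOW iteration:
seed FOLLOW(S) with $
round 1:
  C→C b: FOLLOW(C) ⊇ FIRST(b) = {b}; new: +{b}
  S→a A: FOLLOW(A) ⊇ FOLLOW(S) ⊇ {$}; new: +{$}
  S→a C: FOLLOW(C) ⊇ FOLLOW(S) ⊇ {$}; new: +{$}
  S→b B: FOLLOW(B) ⊇ FOLLOW(S) ⊇ {$}; new: +{$}
  S: {$}  A: {$}  B: {$}  C: {$,b}
round 2: (stable)
  S: {$}  A: {$}  B: {$}  C: {$,b}

FOLLOW(C) = ["$", "b"]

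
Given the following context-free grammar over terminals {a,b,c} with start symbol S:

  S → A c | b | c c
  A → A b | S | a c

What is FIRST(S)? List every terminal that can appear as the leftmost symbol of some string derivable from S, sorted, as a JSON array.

FIRST sets, iterate to fixpoint:
round 1:
  A via A→a c: +{a}
  S via S→A c: +{a}
  S via S→b: +{b}
  S via S→c c: +{c}
  FIRST[S]={a,b,c}  FIRST[A]={a}
round 2:
  A via A→S: +{b,c}
  FIRST[S]={a,b,c}  FIRST[A]={a,b,c}
round 3: done
  FIRST[S]={a,b,c}  FIRST[A]={a,b,c}

FIRST(S) = ["a", "b", "c"]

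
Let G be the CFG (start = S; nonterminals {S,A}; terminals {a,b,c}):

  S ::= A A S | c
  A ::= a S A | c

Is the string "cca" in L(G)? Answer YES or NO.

Convert to CNF:
  S -> A X2 | c
  A -> T0 X1 | c
  T0 -> a
  X1 -> S A
  X2 -> A S

CYK table (by increasing span):
  cell(0,0) c: {A,S}
  cell(1,1) c: {A,S}
  cell(2,2) a: {T0}  orig:{}
  cell(0,1) cc: {X1,X2}  orig:{}
  cell(1,2) ca: ∅
  cell(0,2) cca: ∅

S ∉ T[0,2] ⇒ NO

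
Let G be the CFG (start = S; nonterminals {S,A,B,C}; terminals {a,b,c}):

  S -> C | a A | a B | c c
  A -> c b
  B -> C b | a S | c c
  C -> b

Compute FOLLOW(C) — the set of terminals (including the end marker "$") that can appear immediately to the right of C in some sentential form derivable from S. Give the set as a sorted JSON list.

FIRST sets, iterate to fixpoint:
round 1:
  A via A→c b: +{c}
  B via B→a S: +{a}
  B via B→c c: +{c}
  C via C→b: +{b}
  S via S→C: +{b}
  S via S→a A: +{a}
  S via S→c c: +{c}
  S: {a,b,c}  A: {c}  B: {a,c}  C: {b}
round 2:
  B via B→C b: +{b}
  S: {a,b,c}  A: {c}  B: {a,b,c}  C: {b}
round 3: — fixpoint
  S: {a,b,c}  A: {c}  B: {a,b,c}  C: {b}

FOLLOW iteration:
initialize: $ ∈ FOLLOW(S)
round 1:
  B→C b: FOLLOW(C) ⊇ FIRST(b) = {b}; new: +{b}
  S→C: FOLLOW(C) ⊇ FOLLOW(S) ⊇ {$}; new: +{$}
  S→a A: FOLLOW(A) ⊇ FOLLOW(S) ⊇ {$}; new: +{$}
  S→a B: FOLLOW(B) ⊇ FOLLOW(S) ⊇ {$}; new: +{$}
  FOLLOW[S]={$}  FOLLOW[A]={$}  FOLLOW[B]={$}  FOLLOW[C]={$,b}
round 2: (stable)
  FOLLOW[S]={$}  FOLLOW[A]={$}  FOLLOW[B]={$}  FOLLOW[C]={$,b}

FOLLOW(C) = ["$", "b"]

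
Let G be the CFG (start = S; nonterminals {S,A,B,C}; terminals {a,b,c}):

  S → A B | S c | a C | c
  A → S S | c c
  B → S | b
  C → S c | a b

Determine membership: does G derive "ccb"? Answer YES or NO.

CNF form of G:
  S -> A B | S T0 | T1 C | c
  A -> S S | T0 T0
  B -> A B | S T0 | T1 C | b | c
  C -> S T0 | T1 T2
  T0 -> c
  T1 -> a
  T2 -> b

CYK table (by increasing span):
  T[0,0] 'c' = {B,S,T0}  orig:{B,S}
  T[1,1] 'c' = {B,S,T0}  orig:{B,S}
  T[2,2] 'b' = {B,T2}  orig:{B}
  T[0,1] 'cc' = {A,B,C,S}
  T[1,2] 'cb' = ∅
  T[0,2] 'ccb' = {B,S}

S ∈ T[0,2] ⇒ YES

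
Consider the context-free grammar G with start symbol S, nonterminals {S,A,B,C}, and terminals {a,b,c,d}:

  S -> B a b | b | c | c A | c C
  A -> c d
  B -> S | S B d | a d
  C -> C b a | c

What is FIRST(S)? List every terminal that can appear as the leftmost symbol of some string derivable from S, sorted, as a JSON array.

FIRST sets, iterate to fixpoint:
[1]
  A via A→c d: +{c}
  B via B→a d: +{a}
  C via C→c: +{c}
  S via S→B a b: +{a}
  S via S→b: +{b}
  S via S→c: +{c}
  FIRST[S]={a,b,c}  FIRST[A]={c}  FIRST[B]={a}  FIRST[C]={c}
[2]
  B via B→S: +{b,c}
  FIRST[S]={a,b,c}  FIRST[A]={c}  FIRST[B]={a,b,c}  FIRST[C]={c}
[3] (stable)
  FIRST[S]={a,b,c}  FIRST[A]={c}  FIRST[B]={a,b,c}  FIRST[C]={c}

FIRST(S) = ["a", "b", "c"]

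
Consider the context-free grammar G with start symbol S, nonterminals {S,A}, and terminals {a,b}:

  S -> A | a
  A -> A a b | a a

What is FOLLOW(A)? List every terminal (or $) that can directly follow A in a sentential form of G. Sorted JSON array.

FIRST iteration:
iter 1:
  A via A→a a: +{a}
  S via S→A: +{a}
  S: {a}  A: {a}
iter 2: (no change)
  S: {a}  A: {a}

FOLLOW sets:
FOLLOW(S) := {$}
pass 1:
  A→A a b: FOLLOW(A) ⊇ FIRST(a) = {a}; new: +{a}
  S→A: FOLLOW(A) ⊇ FOLLOW(S) ⊇ {$}; new: +{$}
  S: {$}  A: {$,a}
pass 2: (stable)
  S: {$}  A: {$,a}

FOLLOW(A) = ["$", "a"]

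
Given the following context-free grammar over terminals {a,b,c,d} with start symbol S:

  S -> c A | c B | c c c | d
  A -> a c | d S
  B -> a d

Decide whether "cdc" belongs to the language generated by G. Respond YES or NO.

CNF form of G:
  S -> T1 A | T1 B | T1 X3 | d
  A -> T0 T1 | T2 S
  B -> T0 T2
  T0 -> a
  T1 -> c
  T2 -> d
  X3 -> T1 T1

Fill CYK table bottom-up:
  T[0,0] 'c' = {T1}  orig:{}
  T[1,1] 'd' = {S,T2}  orig:{S}
  T[2,2] 'c' = {T1}  orig:{}
  T[0,1] 'cd' = ∅
  T[1,2] 'dc' = ∅
  T[0,2] 'cdc' = ∅

S ∉ T[0,2] ⇒ NO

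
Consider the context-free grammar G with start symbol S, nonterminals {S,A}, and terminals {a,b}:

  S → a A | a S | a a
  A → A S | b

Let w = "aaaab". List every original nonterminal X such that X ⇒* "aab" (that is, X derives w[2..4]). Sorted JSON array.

CNF form of G:
  S -> T0 A | T0 S | T0 T0
  A -> A S | b
  T0 -> a

CYK fill, restricted to cells inside w[2..4]:
  T[2,2] 'a' = {T0}  orig:{}
  T[3,3] 'a' = {T0}  orig:{}
  T[4,4] 'b' = {A}
  T[2,3] 'aa' = {S}
  T[3,4] 'ab' = {S}
  T[2,4] 'aab' = {S}

Original NTs in T[2,4] deriving "aab": ["S"]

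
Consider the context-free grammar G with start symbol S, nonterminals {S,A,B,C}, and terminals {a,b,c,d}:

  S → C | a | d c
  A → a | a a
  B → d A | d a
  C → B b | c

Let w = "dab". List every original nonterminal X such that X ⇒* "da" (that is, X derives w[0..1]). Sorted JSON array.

Convert to CNF:
  S -> B T2 | T1 T3 | a | c
  A -> T0 T0 | a
  B -> T1 A | T1 T0
  C -> B T2 | c
  T0 -> a
  T1 -> d
  T2 -> b
  T3 -> c

CYK table (by increasing span) (cells [i..j] with 0 ≤ i ≤ j ≤ 1 only):
  T[0,0] 'd' = {T1}  orig:{}
  T[1,1] 'a' = {A,S,T0}  orig:{A,S}
  T[0,1] 'da' = {B}

Original NTs in T[0,1] deriving "da": ["B"]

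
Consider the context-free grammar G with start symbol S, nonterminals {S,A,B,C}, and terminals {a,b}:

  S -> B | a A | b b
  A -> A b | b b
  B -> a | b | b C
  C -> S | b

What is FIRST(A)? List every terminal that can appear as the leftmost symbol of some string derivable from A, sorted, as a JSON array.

FIRST sets, iterate to fixpoint:
iter 1:
  A via A→b b: +{b}
  B via B→a: +{a}
  B via B→b: +{b}
  C via C→b: +{b}
  S via S→B: +{a,b}
  FIRST[S]={a,b}  FIRST[A]={b}  FIRST[B]={a,b}  FIRST[C]={b}
iter 2:
  C via C→S: +{a}
  FIRST[S]={a,b}  FIRST[A]={b}  FIRST[B]={a,b}  FIRST[C]={a,b}
iter 3: (no change)
  FIRST[S]={a,b}  FIRST[A]={b}  FIRST[B]={a,b}  FIRST[C]={a,b}

FIRST(A) = ["b"]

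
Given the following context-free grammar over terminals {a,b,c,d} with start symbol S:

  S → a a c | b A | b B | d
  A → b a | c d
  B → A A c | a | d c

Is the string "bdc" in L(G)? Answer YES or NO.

CNF form of G:
  S -> T0 A | T0 B | T1 X5 | d
  A -> T0 T1 | T2 T3
  B -> A X4 | T3 T2 | a
  T0 -> b
  T1 -> a
  T2 -> c
  T3 -> d
  X4 -> A T2
  X5 -> T1 T2

CYK table (by increasing span):
  cell(0,0) b: {T0}  orig:{}
  cell(1,1) d: {S,T3}  orig:{S}
  cell(2,2) c: {T2}  orig:{}
  cell(0,1) bd: ∅
  cell(1,2) dc: {B}
  cell(0,2) bdc: {S}

S ∈ T[0,2] ⇒ YES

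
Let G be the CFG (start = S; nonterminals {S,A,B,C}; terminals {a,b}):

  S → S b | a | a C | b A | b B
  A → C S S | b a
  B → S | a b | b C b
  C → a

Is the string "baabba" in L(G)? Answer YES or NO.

Convert to CNF:
  S -> S T0 | T0 A | T0 B | T1 C | a
  A -> C X2 | T0 T1
  B -> S T0 | T0 A | T0 B | T0 X3 | T1 C | T1 T0 | a
  C -> a
  T0 -> b
  T1 -> a
  X2 -> S S
  X3 -> C T0

CYK table (by increasing span):
  [0..0]={T0}  "b"  orig:{}
  [1..1]={B,C,S,T1}  "a"  orig:{B,C,S}
  [2..2]={B,C,S,T1}  "a"  orig:{B,C,S}
  [3..3]={T0}  "b"  orig:{}
  [4..4]={T0}  "b"  orig:{}
  [5..5]={B,C,S,T1}  "a"  orig:{B,C,S}
  [0..1]={A,B,S}  "ba"
  [1..2]={B,S,X2}  "aa"  orig:{B,S}
  [2..3]={B,S,X3}  "ab"  orig:{B,S}
  [3..4]=∅  "bb"
  [4..5]={A,B,S}  "ba"
  [0..2]={B,S,X2}  "baa"  orig:{B,S}
  [1..3]={B,S,X2}  "aab"  orig:{B,S}
  [2..4]={B,S}  "abb"
  [3..5]={B,S}  "bba"
  [0..3]={B,S,X2}  "baab"  orig:{B,S}
  [1..4]={B,S,X2}  "aabb"  orig:{B,S}
  [2..5]={X2}  "abba"  orig:{}
  [0..4]={B,S,X2}  "baabb"  orig:{B,S}
  [1..5]={A,X2}  "aabba"  orig:{A}
  [0..5]={B,S,X2}  "baabba"  orig:{B,S}

S ∈ T[0,5] ⇒ YES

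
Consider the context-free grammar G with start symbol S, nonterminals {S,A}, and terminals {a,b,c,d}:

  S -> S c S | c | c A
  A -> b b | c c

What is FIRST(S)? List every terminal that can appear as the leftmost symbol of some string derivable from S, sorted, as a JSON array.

Compute FIRST by fixpoint:
iter 1:
  A via A→b b: +{b}
  A via A→c c: +{c}
  S via S→c: +{c}
  FIRST[S]={c}  FIRST[A]={b,c}
iter 2: (stable)
  FIRST[S]={c}  FIRST[A]={b,c}

FIRST(S) = ["c"]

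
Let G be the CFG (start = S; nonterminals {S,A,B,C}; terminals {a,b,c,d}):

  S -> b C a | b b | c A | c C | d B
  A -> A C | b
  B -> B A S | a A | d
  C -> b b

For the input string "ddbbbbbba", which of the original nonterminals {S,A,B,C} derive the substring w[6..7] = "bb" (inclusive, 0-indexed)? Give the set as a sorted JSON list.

Convert to CNF:
  S -> T1 T1 | T1 X5 | T2 A | T2 C | T3 B
  A -> A C | b
  B -> B X4 | T0 A | d
  C -> T1 T1
  T0 -> a
  T1 -> b
  T2 -> c
  T3 -> d
  X4 -> A S
  X5 -> C T0

CYK table (by increasing span), restricted to cells inside w[6..7]:
  T[6,6] 'b' = {A,T1}  orig:{A}
  T[7,7] 'b' = {A,T1}  orig:{A}
  T[6,7] 'bb' = {C,S}

Original NTs in T[6,7] deriving "bb": ["C", "S"]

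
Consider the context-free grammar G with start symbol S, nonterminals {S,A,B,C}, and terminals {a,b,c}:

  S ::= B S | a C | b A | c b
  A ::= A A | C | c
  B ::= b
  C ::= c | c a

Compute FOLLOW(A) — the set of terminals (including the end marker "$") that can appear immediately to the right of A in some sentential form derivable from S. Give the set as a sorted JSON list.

FIRST sets, iterate to fixpoint:
[1]
  A via A→c: +{c}
  B via B→b: +{b}
  C via C→c: +{c}
  S via S→B S: +{b}
  S via S→a C: +{a}
  S via S→c b: +{c}
  FIRST(S)={a,b,c}  FIRST(A)={c}  FIRST(B)={b}  FIRST(C)={c}
[2] (stable)
  FIRST(S)={a,b,c}  FIRST(A)={c}  FIRST(B)={b}  FIRST(C)={c}

FOLLOW sets:
FOLLOW(S) := {$}
round 1:
  A→A A: FOLLOW(A) ⊇ FIRST(A) = {c}; new: +{c}
  A→C: FOLLOW(C) ⊇ FOLLOW(A) ⊇ {c}; new: +{c}
  S→B S: FOLLOW(B) ⊇ FIRST(S) = {a,b,c}; new: +{a,b,c}
  S→a C: FOLLOW(C) ⊇ FOLLOW(S) ⊇ {$}; new: +{$}
  S→b A: FOLLOW(A) ⊇ FOLLOW(S) ⊇ {$}; new: +{$}
  FOLLOW[S]={$}  FOLLOW[A]={$,c}  FOLLOW[B]={a,b,c}  FOLLOW[C]={$,c}
round 2: (stable)
  FOLLOW[S]={$}  FOLLOW[A]={$,c}  FOLLOW[B]={a,b,c}  FOLLOW[C]={$,c}

FOLLOW(A) = ["$", "c"]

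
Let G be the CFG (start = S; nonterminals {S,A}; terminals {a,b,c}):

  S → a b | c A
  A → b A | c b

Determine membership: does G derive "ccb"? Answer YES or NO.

Convert to CNF:
  S -> T1 A | T2 T0
  A -> T0 A | T1 T0
  T0 -> b
  T1 -> c
  T2 -> a

CYK fill:
  [0..0]={T1}  "c"  orig:{}
  [1..1]={T1}  "c"  orig:{}
  [2..2]={T0}  "b"  orig:{}
  [0..1]=∅  "cc"
  [1..2]={A}  "cb"
  [0..2]={S}  "ccb"

S ∈ T[0,2] ⇒ YES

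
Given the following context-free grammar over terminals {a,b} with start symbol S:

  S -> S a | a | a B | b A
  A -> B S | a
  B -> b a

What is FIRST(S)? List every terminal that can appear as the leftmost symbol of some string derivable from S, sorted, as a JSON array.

Compute FIRST by fixpoint:
iter 1:
  A via A→a: +{a}
  B via B→b a: +{b}
  S via S→a: +{a}
  S via S→b A: +{b}
  FIRST[S]={a,b}  FIRST[A]={a}  FIRST[B]={b}
iter 2:
  A via A→B S: +{b}
  FIRST[S]={a,b}  FIRST[A]={a,b}  FIRST[B]={b}
iter 3: done
  FIRST[S]={a,b}  FIRST[A]={a,b}  FIRST[B]={b}

FIRST(S) = ["a", "b"]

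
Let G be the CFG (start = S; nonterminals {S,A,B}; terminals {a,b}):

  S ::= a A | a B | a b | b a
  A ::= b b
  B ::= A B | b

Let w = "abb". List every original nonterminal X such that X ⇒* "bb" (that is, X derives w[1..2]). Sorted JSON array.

Convert to CNF:
  S -> T0 T1 | T1 A | T1 B | T1 T0
  A -> T0 T0
  B -> A B | b
  T0 -> b
  T1 -> a

Fill CYK table bottom-up, restricted to cells inside w[1..2]:
  T[1,1] 'b' = {B,T0}  orig:{B}
  T[2,2] 'b' = {B,T0}  orig:{B}
  T[1,2] 'bb' = {A}

Original NTs in T[1,2] deriving "bb": ["A"]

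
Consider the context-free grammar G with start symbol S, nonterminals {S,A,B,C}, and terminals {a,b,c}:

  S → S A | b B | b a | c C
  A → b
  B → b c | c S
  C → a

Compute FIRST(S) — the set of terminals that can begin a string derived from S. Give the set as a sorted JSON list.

Compute FIRST by fixpoint:
round 1:
  A via A→b: +{b}
  B via B→b c: +{b}
  B via B→c S: +{c}
  C via C→a: +{a}
  S via S→b B: +{b}
  S via S→c C: +{c}
  S: {b,c}  A: {b}  B: {b,c}  C: {a}
round 2: done
  S: {b,c}  A: {b}  B: {b,c}  C: {a}

FIRST(S) = ["b", "c"]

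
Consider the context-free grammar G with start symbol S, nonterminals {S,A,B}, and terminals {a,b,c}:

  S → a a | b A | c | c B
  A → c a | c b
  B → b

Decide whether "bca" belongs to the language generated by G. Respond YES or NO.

CNF form of G:
  S -> T0 B | T1 T1 | T2 A | c
  A -> T0 T1 | T0 T2
  B -> b
  T0 -> c
  T1 -> a
  T2 -> b

CYK table (by increasing span):
  cell(0,0) b: {B,T2}  orig:{B}
  cell(1,1) c: {S,T0}  orig:{S}
  cell(2,2) a: {T1}  orig:{}
  cell(0,1) bc: ∅
  cell(1,2) ca: {A}
  cell(0,2) bca: {S}

S ∈ T[0,2] ⇒ YES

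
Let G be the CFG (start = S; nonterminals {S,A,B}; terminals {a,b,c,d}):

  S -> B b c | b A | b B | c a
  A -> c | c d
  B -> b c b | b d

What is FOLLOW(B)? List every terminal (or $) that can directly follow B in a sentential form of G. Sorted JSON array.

Compute FIRST by fixpoint:
pass 1:
  A via A→c: +{c}
  B via B→b c b: +{b}
  S via S→B b c: +{b}
  S via S→c a: +{c}
  FIRST[S]={b,c}  FIRST[A]={c}  FIRST[B]={b}
pass 2: (no change)
  FIRST[S]={b,c}  FIRST[A]={c}  FIRST[B]={b}

Compute FOLLOW by fixpoint:
FOLLOW(S) := {$}
iter 1:
  S→B b c: FOLLOW(B) ⊇ FIRST(b) = {b}; new: +{b}
  S→b A: FOLLOW(A) ⊇ FOLLOW(S) ⊇ {$}; new: +{$}
  S→b B: FOLLOW(B) ⊇ FOLLOW(S) ⊇ {$}; new: +{$}
  S: {$}  A: {$}  B: {$,b}
iter 2: (no change)
  S: {$}  A: {$}  B: {$,b}

FOLLOW(B) = ["$", "b"]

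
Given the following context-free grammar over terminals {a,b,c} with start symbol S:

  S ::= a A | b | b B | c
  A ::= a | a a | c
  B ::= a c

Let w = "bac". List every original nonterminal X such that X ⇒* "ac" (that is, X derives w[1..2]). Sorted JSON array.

Convert to CNF:
  S -> T0 A | T2 B | b | c
  A -> T0 T0 | a | c
  B -> T0 T1
  T0 -> a
  T1 -> c
  T2 -> b

CYK fill (cells [i..j] with 1 ≤ i ≤ j ≤ 2 only):
  [1..1]={A,T0}  "a"  orig:{A}
  [2..2]={A,S,T1}  "c"  orig:{A,S}
  [1..2]={B,S}  "ac"

Original NTs in T[1,2] deriving "ac": ["B", "S"]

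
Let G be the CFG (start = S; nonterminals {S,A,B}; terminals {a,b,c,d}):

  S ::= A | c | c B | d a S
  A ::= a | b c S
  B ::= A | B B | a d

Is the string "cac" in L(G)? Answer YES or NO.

CNF form of G:
  S -> T0 X6 | T1 B | T3 X7 | a | c
  A -> T0 X4 | a
  B -> B B | T0 X5 | T2 T3 | a
  T0 -> b
  T1 -> c
  T2 -> a
  T3 -> d
  X4 -> T1 S
  X5 -> T1 S
  X6 -> T1 S
  X7 -> T2 S

CYK fill:
  T[0,0] 'c' = {S,T1}  orig:{S}
  T[1,1] 'a' = {A,B,S,T2}  orig:{A,B,S}
  T[2,2] 'c' = {S,T1}  orig:{S}
  T[0,1] 'ca' = {S,X4,X5,X6}  orig:{S}
  T[1,2] 'ac' = {X7}  orig:{}
  T[0,2] 'cac' = ∅

S ∉ T[0,2] ⇒ NO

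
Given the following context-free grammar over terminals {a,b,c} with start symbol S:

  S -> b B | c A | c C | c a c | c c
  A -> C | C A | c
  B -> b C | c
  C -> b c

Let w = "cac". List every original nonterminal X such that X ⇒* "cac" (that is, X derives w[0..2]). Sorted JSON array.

Convert to CNF:
  S -> T0 B | T1 A | T1 C | T1 T1 | T1 X3
  A -> C A | T0 T1 | c
  B -> T0 C | c
  C -> T0 T1
  T0 -> b
  T1 -> c
  T2 -> a
  X3 -> T2 T1

CYK table (by increasing span) — only the sub-triangle for w[0..2]:
  cell(0,0) c: {A,B,T1}  orig:{A,B}
  cell(1,1) a: {T2}  orig:{}
  cell(2,2) c: {A,B,T1}  orig:{A,B}
  cell(0,1) ca: ∅
  cell(1,2) ac: {X3}  orig:{}
  cell(0,2) cac: {S}

Original NTs in T[0,2] deriving "cac": ["S"]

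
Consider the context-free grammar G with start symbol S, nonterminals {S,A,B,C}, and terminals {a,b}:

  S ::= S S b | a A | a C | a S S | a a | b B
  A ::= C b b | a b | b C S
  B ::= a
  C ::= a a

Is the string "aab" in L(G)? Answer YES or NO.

CNF form of G:
  S -> S X4 | T0 B | T1 A | T1 C | T1 T1 | T1 X5
  A -> C X2 | T0 X3 | T1 T0
  B -> a
  C -> T1 T1
  T0 -> b
  T1 -> a
  X2 -> T0 T0
  X3 -> C S
  X4 -> S T0
  X5 -> S S

Fill CYK table bottom-up:
  T[0,0] 'a' = {B,T1}  orig:{B}
  T[1,1] 'a' = {B,T1}  orig:{B}
  T[2,2] 'b' = {T0}  orig:{}
  T[0,1] 'aa' = {C,S}
  T[1,2] 'ab' = {A}
  T[0,2] 'aab' = {S,X4}  orig:{S}

S ∈ T[0,2] ⇒ YES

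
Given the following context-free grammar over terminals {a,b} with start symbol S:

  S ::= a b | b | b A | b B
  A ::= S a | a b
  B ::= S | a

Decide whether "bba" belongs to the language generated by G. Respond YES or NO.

Convert to CNF:
  S -> T0 T1 | T1 A | T1 B | b
  A -> S T0 | T0 T1
  B -> T0 T1 | T1 A | T1 B | a | b
  T0 -> a
  T1 -> b

Fill CYK table bottom-up:
  [0..0]={B,S,T1}  "b"  orig:{B,S}
  [1..1]={B,S,T1}  "b"  orig:{B,S}
  [2..2]={B,T0}  "a"  orig:{B}
  [0..1]={B,S}  "bb"
  [1..2]={A,B,S}  "ba"
  [0..2]={A,B,S}  "bba"

S ∈ T[0,2] ⇒ YES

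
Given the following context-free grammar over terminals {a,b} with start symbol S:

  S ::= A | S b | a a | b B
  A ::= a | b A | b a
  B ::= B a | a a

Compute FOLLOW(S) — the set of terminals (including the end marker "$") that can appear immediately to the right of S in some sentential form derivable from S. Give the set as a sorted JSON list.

Compute FIRST by fixpoint:
[1]
  A via A→a: +{a}
  A via A→b A: +{b}
  B via B→a a: +{a}
  S via S→A: +{a,b}
  FIRST(S)={a,b}  FIRST(A)={a,b}  FIRST(B)={a}
[2] (stable)
  FIRST(S)={a,b}  FIRST(A)={a,b}  FIRST(B)={a}

FOLLOW sets:
initialize: $ ∈ FOLLOW(S)
pass 1:
  B→B a: FOLLOW(B) ⊇ FIRST(a) = {a}; new: +{a}
  S→A: FOLLOW(A) ⊇ FOLLOW(S) ⊇ {$}; new: +{$}
  S→S b: FOLLOW(S) ⊇ FIRST(b) = {b}; new: +{b}
  S→b B: FOLLOW(B) ⊇ FOLLOW(S) ⊇ {$,b}; new: +{$,b}
  FOLLOW(S)={$,b}  FOLLOW(A)={$}  FOLLOW(B)={$,a,b}
pass 2:
  S→A: FOLLOW(A) ⊇ FOLLOW(S) ⊇ {$,b}; new: +{b}
  FOLLOW(S)={$,b}  FOLLOW(A)={$,b}  FOLLOW(B)={$,a,b}
pass 3: done
  FOLLOW(S)={$,b}  FOLLOW(A)={$,b}  FOLLOW(B)={$,a,b}

FOLLOW(S) = ["$", "b"]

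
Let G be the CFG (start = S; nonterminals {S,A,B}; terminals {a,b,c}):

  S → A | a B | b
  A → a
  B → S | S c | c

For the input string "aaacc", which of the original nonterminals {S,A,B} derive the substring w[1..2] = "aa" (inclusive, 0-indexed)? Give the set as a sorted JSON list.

Convert to CNF:
  S -> T1 B | a | b
  A -> a
  B -> S T0 | T1 B | a | b | c
  T0 -> c
  T1 -> a

CYK fill (cells [i..j] with 1 ≤ i ≤ j ≤ 2 only):
  cell(1,1) a: {A,B,S,T1}  orig:{A,B,S}
  cell(2,2) a: {A,B,S,T1}  orig:{A,B,S}
  cell(1,2) aa: {B,S}

Original NTs in T[1,2] deriving "aa": ["B", "S"]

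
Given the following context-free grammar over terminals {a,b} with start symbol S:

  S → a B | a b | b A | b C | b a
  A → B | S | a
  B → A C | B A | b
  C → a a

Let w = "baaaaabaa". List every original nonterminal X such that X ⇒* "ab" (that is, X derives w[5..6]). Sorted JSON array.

CNF form of G:
  S -> T0 B | T0 T1 | T1 A | T1 C | T1 T0
  A -> A C | B A | T0 B | T0 T1 | T1 A | T1 C | T1 T0 | a | b
  B -> A C | B A | b
  C -> T0 T0
  T0 -> a
  T1 -> b

CYK fill — only the sub-triangle for w[5..6]:
  cell(5,5) a: {A,T0}  orig:{A}
  cell(6,6) b: {A,B,T1}  orig:{A,B}
  cell(5,6) ab: {A,S}

Original NTs in T[5,6] deriving "ab": ["A", "S"]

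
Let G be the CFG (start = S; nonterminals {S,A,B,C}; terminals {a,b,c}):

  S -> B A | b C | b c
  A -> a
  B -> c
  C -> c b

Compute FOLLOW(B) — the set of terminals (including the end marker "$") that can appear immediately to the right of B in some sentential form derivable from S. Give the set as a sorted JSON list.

FIRST sets, iterate to fixpoint:
[1]
  A via A→a: +{a}
  B via B→c: +{c}
  C via C→c b: +{c}
  S via S→B A: +{c}
  S via S→b C: +{b}
  FIRST(S)={b,c}  FIRST(A)={a}  FIRST(B)={c}  FIRST(C)={c}
[2] — fixpoint
  FIRST(S)={b,c}  FIRST(A)={a}  FIRST(B)={c}  FIRST(C)={c}

FOLLOW sets:
FOLLOW(S) := {$}
[1]
  S→B A: FOLLOW(B) ⊇ FIRST(A) = {a}; new: +{a}
  S→B A: FOLLOW(A) ⊇ FOLLOW(S) ⊇ {$}; new: +{$}
  S→b C: FOLLOW(C) ⊇ FOLLOW(S) ⊇ {$}; new: +{$}
  FOLLOW[S]={$}  FOLLOW[A]={$}  FOLLOW[B]={a}  FOLLOW[C]={$}
[2] (no change)
  FOLLOW[S]={$}  FOLLOW[A]={$}  FOLLOW[B]={a}  FOLLOW[C]={$}

FOLLOW(B) = ["a"]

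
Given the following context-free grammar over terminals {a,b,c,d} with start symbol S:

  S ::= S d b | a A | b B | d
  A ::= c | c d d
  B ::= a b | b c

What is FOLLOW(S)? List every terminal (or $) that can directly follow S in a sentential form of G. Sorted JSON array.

FIRST sets, iterate to fixpoint:
pass 1:
  A via A→c: +{c}
  B via B→a b: +{a}
  B via B→b c: +{b}
  S via S→a A: +{a}
  S via S→b B: +{b}
  S via S→d: +{d}
  FIRST[S]={a,b,d}  FIRST[A]={c}  FIRST[B]={a,b}
pass 2: — fixpoint
  FIRST[S]={a,b,d}  FIRST[A]={c}  FIRST[B]={a,b}

Compute FOLLOW by fixpoint:
initialize: $ ∈ FOLLOW(S)
round 1:
  S→S d b: FOLLOW(S) ⊇ FIRST(d) = {d}; new: +{d}
  S→a A: FOLLOW(A) ⊇ FOLLOW(S) ⊇ {$,d}; new: +{$,d}
  S→b B: FOLLOW(B) ⊇ FOLLOW(S) ⊇ {$,d}; new: +{$,d}
  S: {$,d}  A: {$,d}  B: {$,d}
round 2: (no change)
  S: {$,d}  A: {$,d}  B: {$,d}

FOLLOW(S) = ["$", "d"]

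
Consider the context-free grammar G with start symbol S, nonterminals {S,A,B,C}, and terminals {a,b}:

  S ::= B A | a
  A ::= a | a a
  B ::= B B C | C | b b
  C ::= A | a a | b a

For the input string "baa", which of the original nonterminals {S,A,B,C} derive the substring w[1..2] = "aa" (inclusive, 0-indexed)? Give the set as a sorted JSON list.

Convert to CNF:
  S -> B A | a
  A -> T0 T0 | a
  B -> B X2 | T0 T0 | T1 T0 | T1 T1 | a
  C -> T0 T0 | T1 T0 | a
  T0 -> a
  T1 -> b
  X2 -> B C

CYK table (by increasing span) (cells [i..j] with 1 ≤ i ≤ j ≤ 2 only):
  T[1,1] 'a' = {A,B,C,S,T0}  orig:{A,B,C,S}
  T[2,2] 'a' = {A,B,C,S,T0}  orig:{A,B,C,S}
  T[1,2] 'aa' = {A,B,C,S,X2}  orig:{A,B,C,S}

Original NTs in T[1,2] deriving "aa": ["A", "B", "C", "S"]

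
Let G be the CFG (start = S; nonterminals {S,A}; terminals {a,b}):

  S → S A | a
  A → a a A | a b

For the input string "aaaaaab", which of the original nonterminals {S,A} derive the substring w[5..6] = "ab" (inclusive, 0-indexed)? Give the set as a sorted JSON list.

CNF form of G:
  S -> S A | a
  A -> T0 T1 | T0 X2
  T0 -> a
  T1 -> b
  X2 -> T0 A

CYK fill (cells [i..j] with 5 ≤ i ≤ j ≤ 6 only):
  cell(5,5) a: {S,T0}  orig:{S}
  cell(6,6) b: {T1}  orig:{}
  cell(5,6) ab: {A}

Original NTs in T[5,6] deriving "ab": ["A"]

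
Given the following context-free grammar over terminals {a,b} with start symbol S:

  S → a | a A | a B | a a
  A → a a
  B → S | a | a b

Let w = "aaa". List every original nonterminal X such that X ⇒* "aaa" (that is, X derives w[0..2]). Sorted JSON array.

Convert to CNF:
  S -> T0 A | T0 B | T0 T0 | a
  A -> T0 T0
  B -> T0 A | T0 B | T0 T0 | T0 T1 | a
  T0 -> a
  T1 -> b

CYK fill, restricted to cells inside w[0..2]:
  cell(0,0) a: {B,S,T0}  orig:{B,S}
  cell(1,1) a: {B,S,T0}  orig:{B,S}
  cell(2,2) a: {B,S,T0}  orig:{B,S}
  cell(0,1) aa: {A,B,S}
  cell(1,2) aa: {A,B,S}
  cell(0,2) aaa: {B,S}

Original NTs in T[0,2] deriving "aaa": ["B", "S"]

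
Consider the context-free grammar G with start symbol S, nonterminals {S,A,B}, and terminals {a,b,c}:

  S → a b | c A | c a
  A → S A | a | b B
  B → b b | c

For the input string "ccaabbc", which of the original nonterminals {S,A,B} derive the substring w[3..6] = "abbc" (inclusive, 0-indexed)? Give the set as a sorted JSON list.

Convert to CNF:
  S -> T1 T0 | T2 A | T2 T1
  A -> S A | T0 B | a
  B -> T0 T0 | c
  T0 -> b
  T1 -> a
  T2 -> c

Fill CYK table bottom-up, restricted to cells inside w[3..6]:
  T[3,3] 'a' = {A,T1}  orig:{A}
  T[4,4] 'b' = {T0}  orig:{}
  T[5,5] 'b' = {T0}  orig:{}
  T[6,6] 'c' = {B,T2}  orig:{B}
  T[3,4] 'ab' = {S}
  T[4,5] 'bb' = {B}
  T[5,6] 'bc' = {A}
  T[3,5] 'abb' = ∅
  T[4,6] 'bbc' = ∅
  T[3,6] 'abbc' = {A}

Original NTs in T[3,6] deriving "abbc": ["A"]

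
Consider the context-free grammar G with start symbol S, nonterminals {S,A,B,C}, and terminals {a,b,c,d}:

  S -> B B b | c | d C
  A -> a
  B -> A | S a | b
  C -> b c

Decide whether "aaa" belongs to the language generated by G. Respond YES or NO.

CNF form of G:
  S -> B X4 | T3 C | c
  A -> a
  B -> S T0 | a | b
  C -> T1 T2
  T0 -> a
  T1 -> b
  T2 -> c
  T3 -> d
  X4 -> B T1

Fill CYK table bottom-up:
  T[0,0] 'a' = {A,B,T0}  orig:{A,B}
  T[1,1] 'a' = {A,B,T0}  orig:{A,B}
  T[2,2] 'a' = {A,B,T0}  orig:{A,B}
  T[0,1] 'aa' = ∅
  T[1,2] 'aa' = ∅
  T[0,2] 'aaa' = ∅

S ∉ T[0,2] ⇒ NO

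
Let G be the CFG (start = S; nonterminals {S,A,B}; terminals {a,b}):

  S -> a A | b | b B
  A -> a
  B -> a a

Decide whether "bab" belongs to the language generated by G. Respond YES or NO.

CNF form of G:
  S -> T0 A | T1 B | b
  A -> a
  B -> T0 T0
  T0 -> a
  T1 -> b

CYK table (by increasing span):
  T[0,0] 'b' = {S,T1}  orig:{S}
  T[1,1] 'a' = {A,T0}  orig:{A}
  T[2,2] 'b' = {S,T1}  orig:{S}
  T[0,1] 'ba' = ∅
  T[1,2] 'ab' = ∅
  T[0,2] 'bab' = ∅

S ∉ T[0,2] ⇒ NO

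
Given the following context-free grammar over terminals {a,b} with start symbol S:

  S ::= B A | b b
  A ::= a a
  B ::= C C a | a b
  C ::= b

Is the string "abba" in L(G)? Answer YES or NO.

CNF form of G:
  S -> B A | T1 T1
  A -> T0 T0
  B -> C X2 | T0 T1
  C -> b
  T0 -> a
  T1 -> b
  X2 -> C T0

CYK fill:
  [0..0]={T0}  "a"  orig:{}
  [1..1]={C,T1}  "b"  orig:{C}
  [2..2]={C,T1}  "b"  orig:{C}
  [3..3]={T0}  "a"  orig:{}
  [0..1]={B}  "ab"
  [1..2]={S}  "bb"
  [2..3]={X2}  "ba"  orig:{}
  [0..2]=∅  "abb"
  [1..3]={B}  "bba"
  [0..3]=∅  "abba"

S ∉ T[0,3] ⇒ NO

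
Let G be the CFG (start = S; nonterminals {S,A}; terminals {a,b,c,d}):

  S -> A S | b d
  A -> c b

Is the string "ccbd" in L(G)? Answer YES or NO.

Convert to CNF:
  S -> A S | T1 T2
  A -> T0 T1
  T0 -> c
  T1 -> b
  T2 -> d

Fill CYK table bottom-up:
  cell(0,0) c: {T0}  orig:{}
  cell(1,1) c: {T0}  orig:{}
  cell(2,2) b: {T1}  orig:{}
  cell(3,3) d: {T2}  orig:{}
  cell(0,1) cc: ∅
  cell(1,2) cb: {A}
  cell(2,3) bd: {S}
  cell(0,2) ccb: ∅
  cell(1,3) cbd: ∅
  cell(0,3) ccbd: ∅

S ∉ T[0,3] ⇒ NO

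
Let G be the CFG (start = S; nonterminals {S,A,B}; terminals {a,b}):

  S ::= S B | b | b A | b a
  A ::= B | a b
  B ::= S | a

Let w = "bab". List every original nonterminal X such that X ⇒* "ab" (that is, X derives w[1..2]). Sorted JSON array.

CNF form of G:
  S -> S B | T1 A | T1 T0 | b
  A -> S B | T0 T1 | T1 A | T1 T0 | a | b
  B -> S B | T1 A | T1 T0 | a | b
  T0 -> a
  T1 -> b

CYK table (by increasing span) (cells [i..j] with 1 ≤ i ≤ j ≤ 2 only):
  cell(1,1) a: {A,B,T0}  orig:{A,B}
  cell(2,2) b: {A,B,S,T1}  orig:{A,B,S}
  cell(1,2) ab: {A}

Original NTs in T[1,2] deriving "ab": ["A"]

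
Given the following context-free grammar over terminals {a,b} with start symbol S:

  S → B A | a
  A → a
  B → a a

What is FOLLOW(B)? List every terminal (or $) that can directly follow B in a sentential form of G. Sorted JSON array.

FIRST iteration:
[1]
  A via A→a: +{a}
  B via B→a a: +{a}
  S via S→B A: +{a}
  FIRST(S)={a}  FIRST(A)={a}  FIRST(B)={a}
[2] (stable)
  FIRST(S)={a}  FIRST(A)={a}  FIRST(B)={a}

Compute FOLLOW by fixpoint:
seed FOLLOW(S) with $
iter 1:
  S→B A: FOLLOW(B) ⊇ FIRST(A) = {a}; new: +{a}
  S→B A: FOLLOW(A) ⊇ FOLLOW(S) ⊇ {$}; new: +{$}
  S: {$}  A: {$}  B: {a}
iter 2: — fixpoint
  S: {$}  A: {$}  B: {a}

FOLLOW(B) = ["a"]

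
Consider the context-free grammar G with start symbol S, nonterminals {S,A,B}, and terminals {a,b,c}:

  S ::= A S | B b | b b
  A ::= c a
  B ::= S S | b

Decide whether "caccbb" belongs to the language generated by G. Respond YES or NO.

CNF form of G:
  S -> A S | B T2 | T2 T2
  A -> T0 T1
  B -> S S | b
  T0 -> c
  T1 -> a
  T2 -> b

Fill CYK table bottom-up:
  [0..0]={T0}  "c"  orig:{}
  [1..1]={T1}  "a"  orig:{}
  [2..2]={T0}  "c"  orig:{}
  [3..3]={T0}  "c"  orig:{}
  [4..4]={B,T2}  "b"  orig:{B}
  [5..5]={B,T2}  "b"  orig:{B}
  [0..1]={A}  "ca"
  [1..2]=∅  "ac"
  [2..3]=∅  "cc"
  [3..4]=∅  "cb"
  [4..5]={S}  "bb"
  [0..2]=∅  "cac"
  [1..3]=∅  "acc"
  [2..4]=∅  "ccb"
  [3..5]=∅  "cbb"
  [0..3]=∅  "cacc"
  [1..4]=∅  "accb"
  [2..5]=∅  "ccbb"
  [0..4]=∅  "caccb"
  [1..5]=∅  "accbb"
  [0..5]=∅  "caccbb"

S ∉ T[0,5] ⇒ NO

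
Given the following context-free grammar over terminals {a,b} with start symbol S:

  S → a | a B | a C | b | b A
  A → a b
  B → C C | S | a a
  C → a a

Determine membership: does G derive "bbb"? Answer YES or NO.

CNF form of G:
  S -> T0 B | T0 C | T1 A | a | b
  A -> T0 T1
  B -> C C | T0 B | T0 C | T0 T0 | T1 A | a | b
  C -> T0 T0
  T0 -> a
  T1 -> b

CYK fill:
  T[0,0] 'b' = {B,S,T1}  orig:{B,S}
  T[1,1] 'b' = {B,S,T1}  orig:{B,S}
  T[2,2] 'b' = {B,S,T1}  orig:{B,S}
  T[0,1] 'bb' = ∅
  T[1,2] 'bb' = ∅
  T[0,2] 'bbb' = ∅

S ∉ T[0,2] ⇒ NO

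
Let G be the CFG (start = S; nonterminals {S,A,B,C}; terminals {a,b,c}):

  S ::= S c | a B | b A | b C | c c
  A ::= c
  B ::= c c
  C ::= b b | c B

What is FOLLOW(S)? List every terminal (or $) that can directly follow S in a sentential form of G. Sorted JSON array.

Compute FIRST by fixpoint:
[1]
  A via A→c: +{c}
  B via B→c c: +{c}
  C via C→b b: +{b}
  C via C→c B: +{c}
  S via S→a B: +{a}
  S via S→b A: +{b}
  S via S→c c: +{c}
  S: {a,b,c}  A: {c}  B: {c}  C: {b,c}
[2] (stable)
  S: {a,b,c}  A: {c}  B: {c}  C: {b,c}

Compute FOLLOW by fixpoint:
seed FOLLOW(S) with $
iter 1:
  S→S c: FOLLOW(S) ⊇ FIRST(c) = {c}; new: +{c}
  S→a B: FOLLOW(B) ⊇ FOLLOW(S) ⊇ {$,c}; new: +{$,c}
  S→b A: FOLLOW(A) ⊇ FOLLOW(S) ⊇ {$,c}; new: +{$,c}
  S→b C: FOLLOW(C) ⊇ FOLLOW(S) ⊇ {$,c}; new: +{$,c}
  FOLLOW(S)={$,c}  FOLLOW(A)={$,c}  FOLLOW(B)={$,c}  FOLLOW(C)={$,c}
iter 2: done
  FOLLOW(S)={$,c}  FOLLOW(A)={$,c}  FOLLOW(B)={$,c}  FOLLOW(C)={$,c}

FOLLOW(S) = ["$", "c"]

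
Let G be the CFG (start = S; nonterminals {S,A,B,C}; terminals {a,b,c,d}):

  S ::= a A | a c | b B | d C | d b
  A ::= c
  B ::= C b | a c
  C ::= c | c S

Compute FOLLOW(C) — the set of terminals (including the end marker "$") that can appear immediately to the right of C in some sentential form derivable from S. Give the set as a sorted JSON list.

FIRST iteration:
round 1:
  A via A→c: +{c}
  B via B→a c: +{a}
  C via C→c: +{c}
  S via S→a A: +{a}
  S via S→b B: +{b}
  S via S→d C: +{d}
  FIRST(S)={a,b,d}  FIRST(A)={c}  FIRST(B)={a}  FIRST(C)={c}
round 2:
  B via B→C b: +{c}
  FIRST(S)={a,b,d}  FIRST(A)={c}  FIRST(B)={a,c}  FIRST(C)={c}
round 3: (stable)
  FIRST(S)={a,b,d}  FIRST(A)={c}  FIRST(B)={a,c}  FIRST(C)={c}

FOLLOW sets:
FOLLOW(S) := {$}
[1]
  B→C b: FOLLOW(C) ⊇ FIRST(b) = {b}; new: +{b}
  C→c S: FOLLOW(S) ⊇ FOLLOW(C) ⊇ {b}; new: +{b}
  S→a A: FOLLOW(A) ⊇ FOLLOW(S) ⊇ {$,b}; new: +{$,b}
  S→b B: FOLLOW(B) ⊇ FOLLOW(S) ⊇ {$,b}; new: +{$,b}
  S→d C: FOLLOW(C) ⊇ FOLLOW(S) ⊇ {$,b}; new: +{$}
  S: {$,b}  A: {$,b}  B: {$,b}  C: {$,b}
[2] (stable)
  S: {$,b}  A: {$,b}  B: {$,b}  C: {$,b}

FOLLOW(C) = ["$", "b"]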